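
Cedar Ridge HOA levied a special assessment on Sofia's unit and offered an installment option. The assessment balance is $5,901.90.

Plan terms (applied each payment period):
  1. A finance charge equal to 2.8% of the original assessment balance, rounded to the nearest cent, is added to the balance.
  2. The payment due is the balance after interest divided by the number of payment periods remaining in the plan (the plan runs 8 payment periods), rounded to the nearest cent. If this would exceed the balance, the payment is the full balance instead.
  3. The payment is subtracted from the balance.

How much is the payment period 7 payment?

$1,021.62

# | Opening | Interest | Payment | End bal
1 | $5,901.90 | $165.25 | $758.39 | $5,308.76
2 | $5,308.76 | $165.25 | $782.00 | $4,692.01
3 | $4,692.01 | $165.25 | $809.54 | $4,047.72
4 | $4,047.72 | $165.25 | $842.59 | $3,370.38
5 | $3,370.38 | $165.25 | $883.91 | $2,651.72
6 | $2,651.72 | $165.25 | $938.99 | $1,877.98
7 | $1,877.98 | $165.25 | $1,021.62 | $1,021.61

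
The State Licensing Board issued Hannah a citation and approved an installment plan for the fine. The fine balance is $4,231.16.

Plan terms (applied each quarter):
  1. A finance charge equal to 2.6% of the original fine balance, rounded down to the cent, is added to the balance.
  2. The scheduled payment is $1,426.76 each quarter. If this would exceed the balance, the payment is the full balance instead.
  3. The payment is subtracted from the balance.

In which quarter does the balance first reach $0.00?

Quarter 1: opening $4,231.16; interest $110.01 → $4,341.17; payment $1,426.76; balance $2,914.41
Quarter 2: opening $2,914.41; interest $110.01 → $3,024.42; payment $1,426.76; balance $1,597.66
Quarter 3: opening $1,597.66; interest $110.01 → $1,707.67; payment $1,426.76; balance $280.91
Quarter 4: opening $280.91; interest $110.01 → $390.92; payment $390.92; balance $0.00
Balance reaches $0.00 in quarter 4.

4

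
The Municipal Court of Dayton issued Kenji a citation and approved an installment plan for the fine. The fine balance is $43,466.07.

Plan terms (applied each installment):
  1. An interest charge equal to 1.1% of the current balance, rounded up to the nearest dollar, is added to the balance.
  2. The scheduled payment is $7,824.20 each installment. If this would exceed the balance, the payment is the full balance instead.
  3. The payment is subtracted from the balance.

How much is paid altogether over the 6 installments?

Installment 1: opening $43,466.07; interest $479.00 → $43,945.07; payment $7,824.20; balance $36,120.87
Installment 2: opening $36,120.87; interest $398.00 → $36,518.87; payment $7,824.20; balance $28,694.67
Installment 3: opening $28,694.67; interest $316.00 → $29,010.67; payment $7,824.20; balance $21,186.47
Installment 4: opening $21,186.47; interest $234.00 → $21,420.47; payment $7,824.20; balance $13,596.27
Installment 5: opening $13,596.27; interest $150.00 → $13,746.27; payment $7,824.20; balance $5,922.07
Installment 6: opening $5,922.07; interest $66.00 → $5,988.07; payment $5,988.07; balance $0.00
Total paid: $45,109.07

$45,109.07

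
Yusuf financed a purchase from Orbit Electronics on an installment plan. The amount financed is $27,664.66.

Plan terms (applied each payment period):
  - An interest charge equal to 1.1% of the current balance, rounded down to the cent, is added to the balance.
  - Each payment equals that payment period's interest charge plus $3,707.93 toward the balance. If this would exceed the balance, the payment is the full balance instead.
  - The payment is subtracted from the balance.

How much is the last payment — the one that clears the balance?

$1,727.95

Payment period 1: $27,664.66 +$304.31 interest = $27,968.97; pay $4,012.24 → $23,956.73
Payment period 2: $23,956.73 +$263.52 interest = $24,220.25; pay $3,971.45 → $20,248.80
Payment period 3: $20,248.80 +$222.73 interest = $20,471.53; pay $3,930.66 → $16,540.87
Payment period 4: $16,540.87 +$181.94 interest = $16,722.81; pay $3,889.87 → $12,832.94
Payment period 5: $12,832.94 +$141.16 interest = $12,974.10; pay $3,849.09 → $9,125.01
Payment period 6: $9,125.01 +$100.37 interest = $9,225.38; pay $3,808.30 → $5,417.08
Payment period 7: $5,417.08 +$59.58 interest = $5,476.66; pay $3,767.51 → $1,709.15
Payment period 8: $1,709.15 +$18.80 interest = $1,727.95; pay $1,727.95 → $0.00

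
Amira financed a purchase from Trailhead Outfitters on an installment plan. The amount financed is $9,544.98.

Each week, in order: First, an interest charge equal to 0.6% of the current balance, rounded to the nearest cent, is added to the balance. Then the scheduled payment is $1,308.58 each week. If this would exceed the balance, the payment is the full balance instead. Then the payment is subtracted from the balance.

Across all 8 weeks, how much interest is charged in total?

# | Opening | Interest | Payment | End bal
1 | $9,544.98 | $57.27 | $1,308.58 | $8,293.67
2 | $8,293.67 | $49.76 | $1,308.58 | $7,034.85
3 | $7,034.85 | $42.21 | $1,308.58 | $5,768.48
4 | $5,768.48 | $34.61 | $1,308.58 | $4,494.51
5 | $4,494.51 | $26.97 | $1,308.58 | $3,212.90
6 | $3,212.90 | $19.28 | $1,308.58 | $1,923.60
7 | $1,923.60 | $11.54 | $1,308.58 | $626.56
8 | $626.56 | $3.76 | $630.32 | $0.00
Total interest: $57.27 + $49.76 + $42.21 + $34.61 + $26.97 + $19.28 + $11.54 + $3.76 = $245.40

$245.40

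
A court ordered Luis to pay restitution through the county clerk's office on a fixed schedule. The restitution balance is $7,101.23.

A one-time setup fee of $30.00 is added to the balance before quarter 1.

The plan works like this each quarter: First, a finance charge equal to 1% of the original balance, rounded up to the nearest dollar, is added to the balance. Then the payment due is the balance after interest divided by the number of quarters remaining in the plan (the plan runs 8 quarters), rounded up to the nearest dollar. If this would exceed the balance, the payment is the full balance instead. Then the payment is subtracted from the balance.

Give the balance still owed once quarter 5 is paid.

$2,864.23

# | Opening | Interest | Payment | End bal
1 | $7,131.23 | $72.00 | $901.00 | $6,302.23
2 | $6,302.23 | $72.00 | $911.00 | $5,463.23
3 | $5,463.23 | $72.00 | $923.00 | $4,612.23
4 | $4,612.23 | $72.00 | $937.00 | $3,747.23
5 | $3,747.23 | $72.00 | $955.00 | $2,864.23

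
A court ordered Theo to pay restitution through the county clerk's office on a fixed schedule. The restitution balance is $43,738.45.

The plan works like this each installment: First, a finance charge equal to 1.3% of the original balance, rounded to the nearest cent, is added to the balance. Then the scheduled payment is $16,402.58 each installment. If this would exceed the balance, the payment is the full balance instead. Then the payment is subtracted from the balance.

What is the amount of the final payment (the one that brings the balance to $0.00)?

$12,639.09

# | Opening | Interest | Payment | End bal
1 | $43,738.45 | $568.60 | $16,402.58 | $27,904.47
2 | $27,904.47 | $568.60 | $16,402.58 | $12,070.49
3 | $12,070.49 | $568.60 | $12,639.09 | $0.00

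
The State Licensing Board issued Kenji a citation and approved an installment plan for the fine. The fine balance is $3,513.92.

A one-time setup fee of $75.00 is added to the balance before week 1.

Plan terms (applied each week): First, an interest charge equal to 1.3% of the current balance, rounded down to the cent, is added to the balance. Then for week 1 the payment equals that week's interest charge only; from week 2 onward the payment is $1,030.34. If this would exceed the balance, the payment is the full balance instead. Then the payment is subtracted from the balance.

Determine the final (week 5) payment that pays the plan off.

$607.11

Week 1: $3,588.92 +$46.65 interest = $3,635.57; pay $46.65 → $3,588.92
Week 2: $3,588.92 +$46.65 interest = $3,635.57; pay $1,030.34 → $2,605.23
Week 3: $2,605.23 +$33.86 interest = $2,639.09; pay $1,030.34 → $1,608.75
Week 4: $1,608.75 +$20.91 interest = $1,629.66; pay $1,030.34 → $599.32
Week 5: $599.32 +$7.79 interest = $607.11; pay $607.11 → $0.00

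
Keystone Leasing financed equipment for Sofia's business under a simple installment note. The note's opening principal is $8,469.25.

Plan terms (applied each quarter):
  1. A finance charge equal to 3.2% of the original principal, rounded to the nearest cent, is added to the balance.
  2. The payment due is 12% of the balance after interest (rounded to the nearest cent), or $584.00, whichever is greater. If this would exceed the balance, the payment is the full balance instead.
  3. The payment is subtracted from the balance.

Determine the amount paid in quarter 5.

Quarter 1: $8,469.25 +$271.02 interest = $8,740.27; pay $1,048.83 → $7,691.44
Quarter 2: $7,691.44 +$271.02 interest = $7,962.46; pay $955.50 → $7,006.96
Quarter 3: $7,006.96 +$271.02 interest = $7,277.98; pay $873.36 → $6,404.62
Quarter 4: $6,404.62 +$271.02 interest = $6,675.64; pay $801.08 → $5,874.56
Quarter 5: $5,874.56 +$271.02 interest = $6,145.58; pay $737.47 → $5,408.11

$737.47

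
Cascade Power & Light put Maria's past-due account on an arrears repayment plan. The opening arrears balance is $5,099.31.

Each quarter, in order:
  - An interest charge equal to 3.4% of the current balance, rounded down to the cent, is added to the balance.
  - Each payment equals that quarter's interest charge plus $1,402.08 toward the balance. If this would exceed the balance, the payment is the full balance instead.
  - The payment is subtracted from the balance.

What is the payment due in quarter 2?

Quarter 1: opening $5,099.31; interest $173.37 → $5,272.68; payment $1,575.45; balance $3,697.23
Quarter 2: opening $3,697.23; interest $125.70 → $3,822.93; payment $1,527.78; balance $2,295.15

$1,527.78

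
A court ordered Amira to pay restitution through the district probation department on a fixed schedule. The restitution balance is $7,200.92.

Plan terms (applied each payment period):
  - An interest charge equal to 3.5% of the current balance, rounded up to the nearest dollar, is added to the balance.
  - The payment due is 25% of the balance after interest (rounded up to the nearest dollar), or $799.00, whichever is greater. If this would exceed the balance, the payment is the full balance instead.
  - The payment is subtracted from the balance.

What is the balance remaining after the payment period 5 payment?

Payment period 1: opening $7,200.92; interest $253.00 → $7,453.92; payment $1,864.00; balance $5,589.92
Payment period 2: opening $5,589.92; interest $196.00 → $5,785.92; payment $1,447.00; balance $4,338.92
Payment period 3: opening $4,338.92; interest $152.00 → $4,490.92; payment $1,123.00; balance $3,367.92
Payment period 4: opening $3,367.92; interest $118.00 → $3,485.92; payment $872.00; balance $2,613.92
Payment period 5: opening $2,613.92; interest $92.00 → $2,705.92; payment $799.00; balance $1,906.92

$1,906.92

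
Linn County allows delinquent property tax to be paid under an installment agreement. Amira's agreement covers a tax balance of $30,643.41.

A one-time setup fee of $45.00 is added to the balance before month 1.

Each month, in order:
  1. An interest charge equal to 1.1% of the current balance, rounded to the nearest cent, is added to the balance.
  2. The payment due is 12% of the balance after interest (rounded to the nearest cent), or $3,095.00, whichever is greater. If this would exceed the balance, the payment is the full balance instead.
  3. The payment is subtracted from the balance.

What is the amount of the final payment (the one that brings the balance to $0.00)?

$786.58

Month 1: $30,688.41 +$337.57 interest = $31,025.98; pay $3,723.12 → $27,302.86
Month 2: $27,302.86 +$300.33 interest = $27,603.19; pay $3,312.38 → $24,290.81
Month 3: $24,290.81 +$267.20 interest = $24,558.01; pay $3,095.00 → $21,463.01
Month 4: $21,463.01 +$236.09 interest = $21,699.10; pay $3,095.00 → $18,604.10
Month 5: $18,604.10 +$204.65 interest = $18,808.75; pay $3,095.00 → $15,713.75
Month 6: $15,713.75 +$172.85 interest = $15,886.60; pay $3,095.00 → $12,791.60
Month 7: $12,791.60 +$140.71 interest = $12,932.31; pay $3,095.00 → $9,837.31
Month 8: $9,837.31 +$108.21 interest = $9,945.52; pay $3,095.00 → $6,850.52
Month 9: $6,850.52 +$75.36 interest = $6,925.88; pay $3,095.00 → $3,830.88
Month 10: $3,830.88 +$42.14 interest = $3,873.02; pay $3,095.00 → $778.02
Month 11: $778.02 +$8.56 interest = $786.58; pay $786.58 → $0.00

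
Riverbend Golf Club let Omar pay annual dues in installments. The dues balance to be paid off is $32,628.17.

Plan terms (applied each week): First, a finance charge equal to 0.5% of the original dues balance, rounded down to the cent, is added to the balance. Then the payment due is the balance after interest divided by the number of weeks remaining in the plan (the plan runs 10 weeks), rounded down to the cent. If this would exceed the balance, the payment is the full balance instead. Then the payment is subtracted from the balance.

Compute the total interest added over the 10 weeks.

$1,631.40

Week 1: opening $32,628.17; interest $163.14 → $32,791.31; payment $3,279.13; balance $29,512.18
Week 2: opening $29,512.18; interest $163.14 → $29,675.32; payment $3,297.25; balance $26,378.07
Week 3: opening $26,378.07; interest $163.14 → $26,541.21; payment $3,317.65; balance $23,223.56
Week 4: opening $23,223.56; interest $163.14 → $23,386.70; payment $3,340.95; balance $20,045.75
Week 5: opening $20,045.75; interest $163.14 → $20,208.89; payment $3,368.14; balance $16,840.75
Week 6: opening $16,840.75; interest $163.14 → $17,003.89; payment $3,400.77; balance $13,603.12
Week 7: opening $13,603.12; interest $163.14 → $13,766.26; payment $3,441.56; balance $10,324.70
Week 8: opening $10,324.70; interest $163.14 → $10,487.84; payment $3,495.94; balance $6,991.90
Week 9: opening $6,991.90; interest $163.14 → $7,155.04; payment $3,577.52; balance $3,577.52
Week 10: opening $3,577.52; interest $163.14 → $3,740.66; payment $3,740.66; balance $0.00
Total interest: $163.14 + $163.14 + $163.14 + $163.14 + $163.14 + $163.14 + $163.14 + $163.14 + $163.14 + $163.14 = $1,631.40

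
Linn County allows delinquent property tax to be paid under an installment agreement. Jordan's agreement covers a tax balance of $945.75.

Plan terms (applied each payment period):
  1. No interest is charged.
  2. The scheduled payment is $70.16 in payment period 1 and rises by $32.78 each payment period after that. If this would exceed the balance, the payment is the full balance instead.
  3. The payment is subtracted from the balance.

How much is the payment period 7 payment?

$33.09

# | Opening | Payment | End bal
1 | $945.75 | $70.16 | $875.59
2 | $875.59 | $102.94 | $772.65
3 | $772.65 | $135.72 | $636.93
4 | $636.93 | $168.50 | $468.43
5 | $468.43 | $201.28 | $267.15
6 | $267.15 | $234.06 | $33.09
7 | $33.09 | $33.09 | $0.00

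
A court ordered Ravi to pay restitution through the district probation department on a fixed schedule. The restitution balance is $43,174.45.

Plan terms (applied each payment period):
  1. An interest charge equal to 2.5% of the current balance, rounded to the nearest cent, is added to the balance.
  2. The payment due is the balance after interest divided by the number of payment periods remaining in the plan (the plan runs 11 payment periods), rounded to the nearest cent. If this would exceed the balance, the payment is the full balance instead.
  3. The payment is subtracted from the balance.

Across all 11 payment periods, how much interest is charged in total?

$7,047.46

Payment period 1: $43,174.45 +$1,079.36 interest = $44,253.81; pay $4,023.07 → $40,230.74
Payment period 2: $40,230.74 +$1,005.77 interest = $41,236.51; pay $4,123.65 → $37,112.86
Payment period 3: $37,112.86 +$927.82 interest = $38,040.68; pay $4,226.74 → $33,813.94
Payment period 4: $33,813.94 +$845.35 interest = $34,659.29; pay $4,332.41 → $30,326.88
Payment period 5: $30,326.88 +$758.17 interest = $31,085.05; pay $4,440.72 → $26,644.33
Payment period 6: $26,644.33 +$666.11 interest = $27,310.44; pay $4,551.74 → $22,758.70
Payment period 7: $22,758.70 +$568.97 interest = $23,327.67; pay $4,665.53 → $18,662.14
Payment period 8: $18,662.14 +$466.55 interest = $19,128.69; pay $4,782.17 → $14,346.52
Payment period 9: $14,346.52 +$358.66 interest = $14,705.18; pay $4,901.73 → $9,803.45
Payment period 10: $9,803.45 +$245.09 interest = $10,048.54; pay $5,024.27 → $5,024.27
Payment period 11: $5,024.27 +$125.61 interest = $5,149.88; pay $5,149.88 → $0.00
Total interest: $1,079.36 + $1,005.77 + $927.82 + $845.35 + $758.17 + $666.11 + $568.97 + $466.55 + $358.66 + $245.09 + $125.61 = $7,047.46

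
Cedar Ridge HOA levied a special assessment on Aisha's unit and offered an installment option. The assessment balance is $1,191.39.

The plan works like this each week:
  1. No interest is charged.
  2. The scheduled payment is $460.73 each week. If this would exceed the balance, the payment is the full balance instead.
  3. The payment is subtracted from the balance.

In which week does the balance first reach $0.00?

# | Opening | Payment | End bal
1 | $1,191.39 | $460.73 | $730.66
2 | $730.66 | $460.73 | $269.93
3 | $269.93 | $269.93 | $0.00
Balance reaches $0.00 in week 3.

3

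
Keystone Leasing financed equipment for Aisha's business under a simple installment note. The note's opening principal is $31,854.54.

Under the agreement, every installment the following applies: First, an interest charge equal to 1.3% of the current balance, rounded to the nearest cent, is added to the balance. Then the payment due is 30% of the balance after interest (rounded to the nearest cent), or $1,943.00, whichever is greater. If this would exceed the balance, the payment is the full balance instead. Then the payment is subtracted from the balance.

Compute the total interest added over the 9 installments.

$1,318.26

Installment 1: opening $31,854.54; interest $414.11 → $32,268.65; payment $9,680.60; balance $22,588.05
Installment 2: opening $22,588.05; interest $293.64 → $22,881.69; payment $6,864.51; balance $16,017.18
Installment 3: opening $16,017.18; interest $208.22 → $16,225.40; payment $4,867.62; balance $11,357.78
Installment 4: opening $11,357.78; interest $147.65 → $11,505.43; payment $3,451.63; balance $8,053.80
Installment 5: opening $8,053.80; interest $104.70 → $8,158.50; payment $2,447.55; balance $5,710.95
Installment 6: opening $5,710.95; interest $74.24 → $5,785.19; payment $1,943.00; balance $3,842.19
Installment 7: opening $3,842.19; interest $49.95 → $3,892.14; payment $1,943.00; balance $1,949.14
Installment 8: opening $1,949.14; interest $25.34 → $1,974.48; payment $1,943.00; balance $31.48
Installment 9: opening $31.48; interest $0.41 → $31.89; payment $31.89; balance $0.00
Total interest: $414.11 + $293.64 + $208.22 + $147.65 + $104.70 + $74.24 + $49.95 + $25.34 + $0.41 = $1,318.26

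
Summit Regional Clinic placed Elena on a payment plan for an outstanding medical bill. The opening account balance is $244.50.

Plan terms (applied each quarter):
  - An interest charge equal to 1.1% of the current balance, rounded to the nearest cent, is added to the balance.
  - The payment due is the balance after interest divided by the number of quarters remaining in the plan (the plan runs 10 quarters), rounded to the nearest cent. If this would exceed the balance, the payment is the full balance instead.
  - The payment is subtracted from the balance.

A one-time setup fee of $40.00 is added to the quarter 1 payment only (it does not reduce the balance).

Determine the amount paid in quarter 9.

$26.98

Quarter 1: opening $244.50; interest $2.69 → $247.19; payment $24.72 (+ $40.00 fee); balance $222.47
Quarter 2: opening $222.47; interest $2.45 → $224.92; payment $24.99; balance $199.93
Quarter 3: opening $199.93; interest $2.20 → $202.13; payment $25.27; balance $176.86
Quarter 4: opening $176.86; interest $1.95 → $178.81; payment $25.54; balance $153.27
Quarter 5: opening $153.27; interest $1.69 → $154.96; payment $25.83; balance $129.13
Quarter 6: opening $129.13; interest $1.42 → $130.55; payment $26.11; balance $104.44
Quarter 7: opening $104.44; interest $1.15 → $105.59; payment $26.40; balance $79.19
Quarter 8: opening $79.19; interest $0.87 → $80.06; payment $26.69; balance $53.37
Quarter 9: opening $53.37; interest $0.59 → $53.96; payment $26.98; balance $26.98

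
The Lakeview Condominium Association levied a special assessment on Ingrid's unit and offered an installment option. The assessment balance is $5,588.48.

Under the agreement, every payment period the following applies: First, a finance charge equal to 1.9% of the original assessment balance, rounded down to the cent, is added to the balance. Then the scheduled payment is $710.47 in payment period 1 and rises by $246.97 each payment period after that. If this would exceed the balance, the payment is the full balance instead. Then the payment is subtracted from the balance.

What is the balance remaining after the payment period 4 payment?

# | Opening | Interest | Payment | End bal
1 | $5,588.48 | $106.18 | $710.47 | $4,984.19
2 | $4,984.19 | $106.18 | $957.44 | $4,132.93
3 | $4,132.93 | $106.18 | $1,204.41 | $3,034.70
4 | $3,034.70 | $106.18 | $1,451.38 | $1,689.50

$1,689.50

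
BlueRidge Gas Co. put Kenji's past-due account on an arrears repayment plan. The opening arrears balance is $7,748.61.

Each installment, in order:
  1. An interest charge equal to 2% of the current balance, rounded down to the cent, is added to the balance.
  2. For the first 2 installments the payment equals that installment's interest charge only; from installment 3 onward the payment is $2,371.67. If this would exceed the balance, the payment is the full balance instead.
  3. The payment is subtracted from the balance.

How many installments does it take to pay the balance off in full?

Installment 1: opening $7,748.61; interest $154.97 → $7,903.58; payment $154.97; balance $7,748.61
Installment 2: opening $7,748.61; interest $154.97 → $7,903.58; payment $154.97; balance $7,748.61
Installment 3: opening $7,748.61; interest $154.97 → $7,903.58; payment $2,371.67; balance $5,531.91
Installment 4: opening $5,531.91; interest $110.63 → $5,642.54; payment $2,371.67; balance $3,270.87
Installment 5: opening $3,270.87; interest $65.41 → $3,336.28; payment $2,371.67; balance $964.61
Installment 6: opening $964.61; interest $19.29 → $983.90; payment $983.90; balance $0.00
Balance reaches $0.00 in installment 6.

6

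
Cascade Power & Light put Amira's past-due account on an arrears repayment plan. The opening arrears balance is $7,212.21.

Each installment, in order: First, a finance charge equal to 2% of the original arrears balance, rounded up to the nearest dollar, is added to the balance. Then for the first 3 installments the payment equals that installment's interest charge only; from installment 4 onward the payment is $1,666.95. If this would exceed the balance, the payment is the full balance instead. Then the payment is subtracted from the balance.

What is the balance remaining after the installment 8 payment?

Installment 1: opening $7,212.21; interest $145.00 → $7,357.21; payment $145.00; balance $7,212.21
Installment 2: opening $7,212.21; interest $145.00 → $7,357.21; payment $145.00; balance $7,212.21
Installment 3: opening $7,212.21; interest $145.00 → $7,357.21; payment $145.00; balance $7,212.21
Installment 4: opening $7,212.21; interest $145.00 → $7,357.21; payment $1,666.95; balance $5,690.26
Installment 5: opening $5,690.26; interest $145.00 → $5,835.26; payment $1,666.95; balance $4,168.31
Installment 6: opening $4,168.31; interest $145.00 → $4,313.31; payment $1,666.95; balance $2,646.36
Installment 7: opening $2,646.36; interest $145.00 → $2,791.36; payment $1,666.95; balance $1,124.41
Installment 8: opening $1,124.41; interest $145.00 → $1,269.41; payment $1,269.41; balance $0.00

$0.00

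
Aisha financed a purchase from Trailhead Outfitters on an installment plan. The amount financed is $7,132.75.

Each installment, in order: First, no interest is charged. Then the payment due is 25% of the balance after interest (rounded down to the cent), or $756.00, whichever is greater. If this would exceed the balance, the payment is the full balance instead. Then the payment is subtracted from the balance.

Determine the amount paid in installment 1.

# | Opening | Payment | End bal
1 | $7,132.75 | $1,783.18 | $5,349.57

$1,783.18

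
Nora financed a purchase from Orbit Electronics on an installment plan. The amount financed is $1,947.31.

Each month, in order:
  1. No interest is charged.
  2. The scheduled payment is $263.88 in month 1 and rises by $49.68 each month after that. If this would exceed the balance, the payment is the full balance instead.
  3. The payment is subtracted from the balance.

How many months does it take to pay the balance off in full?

6

Month 1: $1,947.31 − $263.88 → $1,683.43
Month 2: $1,683.43 − $313.56 → $1,369.87
Month 3: $1,369.87 − $363.24 → $1,006.63
Month 4: $1,006.63 − $412.92 → $593.71
Month 5: $593.71 − $462.60 → $131.11
Month 6: $131.11 − $131.11 → $0.00
Balance reaches $0.00 in month 6.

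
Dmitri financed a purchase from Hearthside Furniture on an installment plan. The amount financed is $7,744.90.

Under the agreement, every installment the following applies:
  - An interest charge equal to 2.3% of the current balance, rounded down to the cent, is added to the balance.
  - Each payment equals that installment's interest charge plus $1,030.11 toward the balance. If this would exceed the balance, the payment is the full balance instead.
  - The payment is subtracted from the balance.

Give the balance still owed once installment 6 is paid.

$1,564.24

Installment 1: $7,744.90 +$178.13 interest = $7,923.03; pay $1,208.24 → $6,714.79
Installment 2: $6,714.79 +$154.44 interest = $6,869.23; pay $1,184.55 → $5,684.68
Installment 3: $5,684.68 +$130.74 interest = $5,815.42; pay $1,160.85 → $4,654.57
Installment 4: $4,654.57 +$107.05 interest = $4,761.62; pay $1,137.16 → $3,624.46
Installment 5: $3,624.46 +$83.36 interest = $3,707.82; pay $1,113.47 → $2,594.35
Installment 6: $2,594.35 +$59.67 interest = $2,654.02; pay $1,089.78 → $1,564.24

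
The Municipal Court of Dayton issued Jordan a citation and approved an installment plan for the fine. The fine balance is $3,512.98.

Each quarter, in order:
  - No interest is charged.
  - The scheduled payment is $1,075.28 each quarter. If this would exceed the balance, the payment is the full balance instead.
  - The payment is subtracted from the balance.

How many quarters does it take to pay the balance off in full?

# | Opening | Payment | End bal
1 | $3,512.98 | $1,075.28 | $2,437.70
2 | $2,437.70 | $1,075.28 | $1,362.42
3 | $1,362.42 | $1,075.28 | $287.14
4 | $287.14 | $287.14 | $0.00
Balance reaches $0.00 in quarter 4.

4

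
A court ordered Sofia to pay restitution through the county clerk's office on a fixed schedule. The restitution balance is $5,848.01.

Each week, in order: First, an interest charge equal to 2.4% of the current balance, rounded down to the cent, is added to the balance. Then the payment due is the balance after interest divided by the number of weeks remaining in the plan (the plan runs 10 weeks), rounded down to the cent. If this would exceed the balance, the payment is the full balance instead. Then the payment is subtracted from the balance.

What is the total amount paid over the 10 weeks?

Week 1: opening $5,848.01; interest $140.35 → $5,988.36; payment $598.83; balance $5,389.53
Week 2: opening $5,389.53; interest $129.34 → $5,518.87; payment $613.20; balance $4,905.67
Week 3: opening $4,905.67; interest $117.73 → $5,023.40; payment $627.92; balance $4,395.48
Week 4: opening $4,395.48; interest $105.49 → $4,500.97; payment $642.99; balance $3,857.98
Week 5: opening $3,857.98; interest $92.59 → $3,950.57; payment $658.42; balance $3,292.15
Week 6: opening $3,292.15; interest $79.01 → $3,371.16; payment $674.23; balance $2,696.93
Week 7: opening $2,696.93; interest $64.72 → $2,761.65; payment $690.41; balance $2,071.24
Week 8: opening $2,071.24; interest $49.70 → $2,120.94; payment $706.98; balance $1,413.96
Week 9: opening $1,413.96; interest $33.93 → $1,447.89; payment $723.94; balance $723.95
Week 10: opening $723.95; interest $17.37 → $741.32; payment $741.32; balance $0.00
Total paid: $6,678.24

$6,678.24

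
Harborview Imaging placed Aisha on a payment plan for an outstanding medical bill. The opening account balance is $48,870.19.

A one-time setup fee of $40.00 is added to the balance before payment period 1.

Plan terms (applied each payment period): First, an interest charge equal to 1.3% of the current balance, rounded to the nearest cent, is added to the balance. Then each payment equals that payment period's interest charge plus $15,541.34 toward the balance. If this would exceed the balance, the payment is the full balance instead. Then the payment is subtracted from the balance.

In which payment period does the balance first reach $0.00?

# | Opening | Interest | Payment | End bal
1 | $48,910.19 | $635.83 | $16,177.17 | $33,368.85
2 | $33,368.85 | $433.80 | $15,975.14 | $17,827.51
3 | $17,827.51 | $231.76 | $15,773.10 | $2,286.17
4 | $2,286.17 | $29.72 | $2,315.89 | $0.00
Balance reaches $0.00 in payment period 4.

4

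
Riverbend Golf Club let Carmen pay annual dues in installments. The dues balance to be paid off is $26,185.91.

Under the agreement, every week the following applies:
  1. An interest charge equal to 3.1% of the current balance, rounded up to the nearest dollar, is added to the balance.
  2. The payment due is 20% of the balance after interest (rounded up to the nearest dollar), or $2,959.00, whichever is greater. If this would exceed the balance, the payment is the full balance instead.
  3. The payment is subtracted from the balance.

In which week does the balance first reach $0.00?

Week 1: $26,185.91 +$812.00 interest = $26,997.91; pay $5,400.00 → $21,597.91
Week 2: $21,597.91 +$670.00 interest = $22,267.91; pay $4,454.00 → $17,813.91
Week 3: $17,813.91 +$553.00 interest = $18,366.91; pay $3,674.00 → $14,692.91
Week 4: $14,692.91 +$456.00 interest = $15,148.91; pay $3,030.00 → $12,118.91
Week 5: $12,118.91 +$376.00 interest = $12,494.91; pay $2,959.00 → $9,535.91
Week 6: $9,535.91 +$296.00 interest = $9,831.91; pay $2,959.00 → $6,872.91
Week 7: $6,872.91 +$214.00 interest = $7,086.91; pay $2,959.00 → $4,127.91
Week 8: $4,127.91 +$128.00 interest = $4,255.91; pay $2,959.00 → $1,296.91
Week 9: $1,296.91 +$41.00 interest = $1,337.91; pay $1,337.91 → $0.00
Balance reaches $0.00 in week 9.

9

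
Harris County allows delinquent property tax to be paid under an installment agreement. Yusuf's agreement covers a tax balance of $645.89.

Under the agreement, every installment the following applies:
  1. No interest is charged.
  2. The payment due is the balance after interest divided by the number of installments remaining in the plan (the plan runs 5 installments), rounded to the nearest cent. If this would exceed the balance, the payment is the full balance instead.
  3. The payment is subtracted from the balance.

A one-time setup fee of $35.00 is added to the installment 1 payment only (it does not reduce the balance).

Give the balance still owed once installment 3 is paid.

$258.35

Installment 1: $645.89 − $129.18 (+ $35.00 fee) → $516.71
Installment 2: $516.71 − $129.18 → $387.53
Installment 3: $387.53 − $129.18 → $258.35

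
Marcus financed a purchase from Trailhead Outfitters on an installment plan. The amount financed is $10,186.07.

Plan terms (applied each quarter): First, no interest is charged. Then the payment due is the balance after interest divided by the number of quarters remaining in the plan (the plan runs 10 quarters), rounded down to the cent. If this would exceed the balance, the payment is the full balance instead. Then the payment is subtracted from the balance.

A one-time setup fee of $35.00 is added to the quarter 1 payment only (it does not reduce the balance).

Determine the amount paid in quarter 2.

$1,018.60

# | Opening | Payment | Fee | End bal
1 | $10,186.07 | $1,018.60 | $35.00 | $9,167.47
2 | $9,167.47 | $1,018.60 | — | $8,148.87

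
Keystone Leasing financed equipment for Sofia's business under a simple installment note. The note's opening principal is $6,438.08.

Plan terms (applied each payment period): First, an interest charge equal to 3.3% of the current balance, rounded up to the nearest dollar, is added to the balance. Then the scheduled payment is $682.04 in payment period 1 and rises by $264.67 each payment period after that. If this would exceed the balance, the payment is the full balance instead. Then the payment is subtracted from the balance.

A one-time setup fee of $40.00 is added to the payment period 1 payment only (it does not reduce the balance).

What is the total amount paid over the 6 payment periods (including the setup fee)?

# | Opening | Interest | Payment | Fee | End bal
1 | $6,438.08 | $213.00 | $682.04 | $40.00 | $5,969.04
2 | $5,969.04 | $197.00 | $946.71 | — | $5,219.33
3 | $5,219.33 | $173.00 | $1,211.38 | — | $4,180.95
4 | $4,180.95 | $138.00 | $1,476.05 | — | $2,842.90
5 | $2,842.90 | $94.00 | $1,740.72 | — | $1,196.18
6 | $1,196.18 | $40.00 | $1,236.18 | — | $0.00
Total paid: $7,333.08

$7,333.08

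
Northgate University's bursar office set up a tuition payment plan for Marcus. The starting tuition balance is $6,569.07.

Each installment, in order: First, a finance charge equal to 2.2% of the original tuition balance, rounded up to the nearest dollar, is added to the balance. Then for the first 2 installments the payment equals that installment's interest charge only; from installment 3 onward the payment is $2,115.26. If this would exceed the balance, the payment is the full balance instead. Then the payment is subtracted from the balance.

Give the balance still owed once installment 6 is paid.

Installment 1: $6,569.07 +$145.00 interest = $6,714.07; pay $145.00 → $6,569.07
Installment 2: $6,569.07 +$145.00 interest = $6,714.07; pay $145.00 → $6,569.07
Installment 3: $6,569.07 +$145.00 interest = $6,714.07; pay $2,115.26 → $4,598.81
Installment 4: $4,598.81 +$145.00 interest = $4,743.81; pay $2,115.26 → $2,628.55
Installment 5: $2,628.55 +$145.00 interest = $2,773.55; pay $2,115.26 → $658.29
Installment 6: $658.29 +$145.00 interest = $803.29; pay $803.29 → $0.00

$0.00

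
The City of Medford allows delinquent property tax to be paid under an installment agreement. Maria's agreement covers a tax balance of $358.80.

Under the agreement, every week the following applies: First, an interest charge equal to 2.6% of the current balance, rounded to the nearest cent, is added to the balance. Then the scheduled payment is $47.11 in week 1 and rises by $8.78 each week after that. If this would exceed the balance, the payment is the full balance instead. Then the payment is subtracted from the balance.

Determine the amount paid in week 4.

$73.45

Week 1: $358.80 +$9.33 interest = $368.13; pay $47.11 → $321.02
Week 2: $321.02 +$8.35 interest = $329.37; pay $55.89 → $273.48
Week 3: $273.48 +$7.11 interest = $280.59; pay $64.67 → $215.92
Week 4: $215.92 +$5.61 interest = $221.53; pay $73.45 → $148.08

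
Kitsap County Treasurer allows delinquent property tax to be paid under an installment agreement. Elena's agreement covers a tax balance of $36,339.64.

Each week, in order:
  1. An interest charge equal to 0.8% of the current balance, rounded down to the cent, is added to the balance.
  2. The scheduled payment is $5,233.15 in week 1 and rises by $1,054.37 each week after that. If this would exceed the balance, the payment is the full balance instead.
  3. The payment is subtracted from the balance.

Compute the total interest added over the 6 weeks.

$975.10

Week 1: opening $36,339.64; interest $290.71 → $36,630.35; payment $5,233.15; balance $31,397.20
Week 2: opening $31,397.20; interest $251.17 → $31,648.37; payment $6,287.52; balance $25,360.85
Week 3: opening $25,360.85; interest $202.88 → $25,563.73; payment $7,341.89; balance $18,221.84
Week 4: opening $18,221.84; interest $145.77 → $18,367.61; payment $8,396.26; balance $9,971.35
Week 5: opening $9,971.35; interest $79.77 → $10,051.12; payment $9,450.63; balance $600.49
Week 6: opening $600.49; interest $4.80 → $605.29; payment $605.29; balance $0.00
Total interest: $290.71 + $251.17 + $202.88 + $145.77 + $79.77 + $4.80 = $975.10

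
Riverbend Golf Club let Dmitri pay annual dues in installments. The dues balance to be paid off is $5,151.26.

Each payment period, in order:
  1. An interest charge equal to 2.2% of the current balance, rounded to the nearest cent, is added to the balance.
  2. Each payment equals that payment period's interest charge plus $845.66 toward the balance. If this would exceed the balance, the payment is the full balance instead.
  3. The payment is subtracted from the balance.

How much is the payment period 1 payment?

Payment period 1: $5,151.26 +$113.33 interest = $5,264.59; pay $958.99 → $4,305.60

$958.99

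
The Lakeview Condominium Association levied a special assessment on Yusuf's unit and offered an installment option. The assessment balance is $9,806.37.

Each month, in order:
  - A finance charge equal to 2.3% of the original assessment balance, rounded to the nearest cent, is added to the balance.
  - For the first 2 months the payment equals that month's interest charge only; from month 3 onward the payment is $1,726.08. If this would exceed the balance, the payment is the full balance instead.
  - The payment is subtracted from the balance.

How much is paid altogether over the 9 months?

Month 1: opening $9,806.37; interest $225.55 → $10,031.92; payment $225.55; balance $9,806.37
Month 2: opening $9,806.37; interest $225.55 → $10,031.92; payment $225.55; balance $9,806.37
Month 3: opening $9,806.37; interest $225.55 → $10,031.92; payment $1,726.08; balance $8,305.84
Month 4: opening $8,305.84; interest $225.55 → $8,531.39; payment $1,726.08; balance $6,805.31
Month 5: opening $6,805.31; interest $225.55 → $7,030.86; payment $1,726.08; balance $5,304.78
Month 6: opening $5,304.78; interest $225.55 → $5,530.33; payment $1,726.08; balance $3,804.25
Month 7: opening $3,804.25; interest $225.55 → $4,029.80; payment $1,726.08; balance $2,303.72
Month 8: opening $2,303.72; interest $225.55 → $2,529.27; payment $1,726.08; balance $803.19
Month 9: opening $803.19; interest $225.55 → $1,028.74; payment $1,028.74; balance $0.00
Total paid: $11,836.32

$11,836.32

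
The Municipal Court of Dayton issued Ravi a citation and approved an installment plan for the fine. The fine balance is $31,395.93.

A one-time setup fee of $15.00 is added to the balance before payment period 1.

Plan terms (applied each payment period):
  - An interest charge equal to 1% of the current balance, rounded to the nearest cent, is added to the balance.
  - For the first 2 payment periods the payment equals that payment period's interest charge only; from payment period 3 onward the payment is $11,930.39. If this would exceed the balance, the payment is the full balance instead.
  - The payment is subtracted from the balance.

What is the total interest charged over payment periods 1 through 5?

$1,220.90

Payment period 1: opening $31,410.93; interest $314.11 → $31,725.04; payment $314.11; balance $31,410.93
Payment period 2: opening $31,410.93; interest $314.11 → $31,725.04; payment $314.11; balance $31,410.93
Payment period 3: opening $31,410.93; interest $314.11 → $31,725.04; payment $11,930.39; balance $19,794.65
Payment period 4: opening $19,794.65; interest $197.95 → $19,992.60; payment $11,930.39; balance $8,062.21
Payment period 5: opening $8,062.21; interest $80.62 → $8,142.83; payment $8,142.83; balance $0.00
Total interest: $314.11 + $314.11 + $314.11 + $197.95 + $80.62 = $1,220.90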